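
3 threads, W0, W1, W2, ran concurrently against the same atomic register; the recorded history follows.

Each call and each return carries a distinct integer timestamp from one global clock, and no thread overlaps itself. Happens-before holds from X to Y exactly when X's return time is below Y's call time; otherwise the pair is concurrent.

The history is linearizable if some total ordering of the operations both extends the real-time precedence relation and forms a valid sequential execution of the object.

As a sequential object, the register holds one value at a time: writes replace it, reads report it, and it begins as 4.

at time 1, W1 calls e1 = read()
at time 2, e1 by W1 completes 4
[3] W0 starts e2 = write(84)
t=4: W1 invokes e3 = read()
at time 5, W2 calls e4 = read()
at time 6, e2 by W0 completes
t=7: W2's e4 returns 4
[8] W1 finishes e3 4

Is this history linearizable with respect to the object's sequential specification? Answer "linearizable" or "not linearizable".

linearizable

one valid linearization: e1, e3, e4, e2
after step 1 (e1 read() → 4): value 4
after step 2 (e3 read() → 4): value 4
after step 3 (e4 read() → 4): value 4
after step 4 (e2 write(84)): value 84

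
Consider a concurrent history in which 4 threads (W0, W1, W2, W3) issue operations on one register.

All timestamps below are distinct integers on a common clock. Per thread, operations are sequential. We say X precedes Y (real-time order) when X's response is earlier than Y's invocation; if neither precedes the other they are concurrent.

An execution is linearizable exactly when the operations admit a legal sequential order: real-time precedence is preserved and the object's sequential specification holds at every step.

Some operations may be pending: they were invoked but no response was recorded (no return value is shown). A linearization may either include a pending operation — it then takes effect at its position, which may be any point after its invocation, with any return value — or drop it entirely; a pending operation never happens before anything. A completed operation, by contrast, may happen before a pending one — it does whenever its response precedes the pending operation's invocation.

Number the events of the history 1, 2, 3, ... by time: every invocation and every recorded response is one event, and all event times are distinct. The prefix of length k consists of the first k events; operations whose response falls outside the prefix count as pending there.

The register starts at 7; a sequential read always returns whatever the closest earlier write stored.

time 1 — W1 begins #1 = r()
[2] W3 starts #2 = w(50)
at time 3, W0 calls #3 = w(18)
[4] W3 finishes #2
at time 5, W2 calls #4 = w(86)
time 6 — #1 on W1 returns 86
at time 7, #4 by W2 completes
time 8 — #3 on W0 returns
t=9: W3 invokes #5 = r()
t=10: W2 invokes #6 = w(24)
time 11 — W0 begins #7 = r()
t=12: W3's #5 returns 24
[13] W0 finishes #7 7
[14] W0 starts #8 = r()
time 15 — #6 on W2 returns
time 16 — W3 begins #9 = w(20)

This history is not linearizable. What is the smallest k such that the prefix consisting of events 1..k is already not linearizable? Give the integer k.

a valid linearization of events 1..12 exists, for instance #2, #3, #4, #1, #6, #5:
after step 1 (#2 w(50)): value 50
after step 2 (#3 w(18)): value 18
after step 3 (#4 w(86)): value 86
after step 4 (#1 r() → 86): value 86
after step 5 (#6 w(24) (pending, included)): value 24
after step 6 (#5 r() → 24): value 24
with event 13 included (#7 responding at time 13), all real-time-consistent orders fail
completion choices over the 1 pending operation (#6) were checked; none helps
take #1, #2, #3, #4, #5, #7 (pending dropped): step 1 already fails, because #1 r() → 86 cannot occur there
take #1, #2, #3, #4, #7, #5 (pending dropped): step 1 already fails, because #1 r() → 86 cannot occur there

13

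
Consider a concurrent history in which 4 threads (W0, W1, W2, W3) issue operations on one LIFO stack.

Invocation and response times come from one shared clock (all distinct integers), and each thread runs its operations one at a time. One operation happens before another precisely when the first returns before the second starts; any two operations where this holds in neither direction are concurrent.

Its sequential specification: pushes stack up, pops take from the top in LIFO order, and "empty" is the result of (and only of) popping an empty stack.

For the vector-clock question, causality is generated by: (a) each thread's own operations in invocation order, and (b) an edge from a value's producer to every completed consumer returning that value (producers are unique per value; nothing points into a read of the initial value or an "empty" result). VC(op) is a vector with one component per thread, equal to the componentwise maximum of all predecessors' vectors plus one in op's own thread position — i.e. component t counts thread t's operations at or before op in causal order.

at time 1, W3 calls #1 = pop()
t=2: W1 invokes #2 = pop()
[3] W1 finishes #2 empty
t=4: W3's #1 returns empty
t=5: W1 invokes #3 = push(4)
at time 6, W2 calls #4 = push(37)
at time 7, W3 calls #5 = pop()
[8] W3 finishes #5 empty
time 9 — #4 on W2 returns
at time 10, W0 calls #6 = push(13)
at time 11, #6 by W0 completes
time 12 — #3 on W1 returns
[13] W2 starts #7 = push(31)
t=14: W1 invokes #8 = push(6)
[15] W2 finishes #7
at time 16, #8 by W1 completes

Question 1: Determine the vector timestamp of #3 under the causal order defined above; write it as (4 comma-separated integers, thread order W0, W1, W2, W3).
no predecessors for #1 (invoked 1): W3 increments from zero → (0, 0, 0, 1)
no predecessors for #4 (invoked 6): W2 increments from zero → (0, 0, 1, 0)
no predecessors for #2 (invoked 2): W1 increments from zero → (0, 1, 0, 0)
no predecessors for #6 (invoked 10): W0 increments from zero → (1, 0, 0, 0)
#5 (invocation 7): componentwise max over VC(#1)=(0, 0, 0, 1), +1 at W3, giving (0, 0, 0, 2)
#7 (invocation 13): componentwise max over VC(#4)=(0, 0, 1, 0), +1 at W2, giving (0, 0, 2, 0)
#3 (invocation 5): componentwise max over VC(#2)=(0, 1, 0, 0), +1 at W1, giving (0, 2, 0, 0)
#8 (invocation 14): componentwise max over VC(#3)=(0, 2, 0, 0), +1 at W1, giving (0, 3, 0, 0)
target: VC(#3) = (0, 2, 0, 0)

(0, 2, 0, 0)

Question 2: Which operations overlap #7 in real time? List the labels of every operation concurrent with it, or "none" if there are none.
#7 spans [13,15]: anything still running between times 13 and 15 counts as concurrent
#1 [1,4]: before
#2 [2,3]: before
#3 [5,12]: before
#4 [6,9]: before
#5 [7,8]: before
#6 [10,11]: before
#8 [14,16]: concurrent

#8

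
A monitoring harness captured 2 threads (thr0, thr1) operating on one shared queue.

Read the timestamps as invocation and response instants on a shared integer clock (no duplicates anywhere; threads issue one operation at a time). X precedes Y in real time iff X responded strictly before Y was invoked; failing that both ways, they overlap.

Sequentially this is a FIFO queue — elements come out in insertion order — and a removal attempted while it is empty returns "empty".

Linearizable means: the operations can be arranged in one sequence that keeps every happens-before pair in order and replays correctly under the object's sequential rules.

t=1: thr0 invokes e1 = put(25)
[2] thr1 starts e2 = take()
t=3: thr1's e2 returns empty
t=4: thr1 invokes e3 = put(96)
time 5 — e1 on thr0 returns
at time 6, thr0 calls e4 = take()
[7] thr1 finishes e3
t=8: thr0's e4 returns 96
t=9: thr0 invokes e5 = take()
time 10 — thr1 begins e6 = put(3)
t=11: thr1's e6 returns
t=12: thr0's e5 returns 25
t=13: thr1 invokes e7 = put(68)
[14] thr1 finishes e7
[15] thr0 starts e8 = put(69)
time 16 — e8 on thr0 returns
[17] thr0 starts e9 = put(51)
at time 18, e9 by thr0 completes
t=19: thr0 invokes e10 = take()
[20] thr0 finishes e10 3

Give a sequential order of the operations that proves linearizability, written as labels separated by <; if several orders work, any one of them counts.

after step 1 (e2 take() → empty): queue <>
after step 2 (e3 put(96)): queue <96>
after step 3 (e1 put(25)): queue <96,25>
after step 4 (e4 take() → 96): queue <25>
after step 5 (e5 take() → 25): queue <>
after step 6 (e6 put(3)): queue <3>
after step 7 (e7 put(68)): queue <3,68>
after step 8 (e8 put(69)): queue <3,68,69>
after step 9 (e9 put(51)): queue <3,68,69,51>
after step 10 (e10 take() → 3): queue <68,69,51>

e2 < e3 < e1 < e4 < e5 < e6 < e7 < e8 < e9 < e10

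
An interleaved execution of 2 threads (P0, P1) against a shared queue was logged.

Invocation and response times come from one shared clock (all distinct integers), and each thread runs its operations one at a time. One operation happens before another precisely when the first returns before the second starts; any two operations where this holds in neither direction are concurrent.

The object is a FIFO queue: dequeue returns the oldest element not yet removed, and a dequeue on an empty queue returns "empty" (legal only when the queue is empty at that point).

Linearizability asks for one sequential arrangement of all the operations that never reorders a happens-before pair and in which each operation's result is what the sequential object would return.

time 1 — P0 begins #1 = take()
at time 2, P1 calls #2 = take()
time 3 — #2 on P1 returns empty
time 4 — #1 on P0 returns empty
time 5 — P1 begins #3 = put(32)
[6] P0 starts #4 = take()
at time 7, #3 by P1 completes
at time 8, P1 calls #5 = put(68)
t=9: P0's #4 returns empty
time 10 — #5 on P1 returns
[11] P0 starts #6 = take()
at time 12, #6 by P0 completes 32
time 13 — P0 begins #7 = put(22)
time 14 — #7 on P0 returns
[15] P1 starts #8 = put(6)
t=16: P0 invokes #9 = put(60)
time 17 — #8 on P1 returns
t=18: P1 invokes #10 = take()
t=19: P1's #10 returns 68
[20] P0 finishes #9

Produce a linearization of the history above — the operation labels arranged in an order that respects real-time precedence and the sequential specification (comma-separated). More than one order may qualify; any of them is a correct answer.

after step 1 (#1 take() → empty): queue <>
after step 2 (#2 take() → empty): queue <>
after step 3 (#4 take() → empty): queue <>
after step 4 (#3 put(32)): queue <32>
after step 5 (#5 put(68)): queue <32,68>
after step 6 (#6 take() → 32): queue <68>
after step 7 (#7 put(22)): queue <68,22>
after step 8 (#8 put(6)): queue <68,22,6>
after step 9 (#9 put(60)): queue <68,22,6,60>
after step 10 (#10 take() → 68): queue <22,6,60>

#1, #2, #4, #3, #5, #6, #7, #8, #9, #10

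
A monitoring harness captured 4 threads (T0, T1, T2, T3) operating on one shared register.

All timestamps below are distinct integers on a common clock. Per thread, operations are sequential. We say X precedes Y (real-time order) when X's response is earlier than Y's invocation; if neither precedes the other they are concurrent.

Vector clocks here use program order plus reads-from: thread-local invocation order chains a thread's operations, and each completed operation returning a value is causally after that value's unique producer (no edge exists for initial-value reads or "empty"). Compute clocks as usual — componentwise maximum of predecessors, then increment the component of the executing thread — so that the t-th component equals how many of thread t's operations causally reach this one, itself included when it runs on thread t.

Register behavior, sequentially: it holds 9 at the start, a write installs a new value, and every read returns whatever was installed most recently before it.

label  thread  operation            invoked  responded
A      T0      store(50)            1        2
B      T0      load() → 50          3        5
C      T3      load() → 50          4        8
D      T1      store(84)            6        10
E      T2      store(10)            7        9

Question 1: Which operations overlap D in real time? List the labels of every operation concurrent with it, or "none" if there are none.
D runs from 6 to 10; window-overlapping ops are concurrent
A [1,2]: before
B [3,5]: before
C [4,8]: concurrent
E [7,9]: concurrent

C, E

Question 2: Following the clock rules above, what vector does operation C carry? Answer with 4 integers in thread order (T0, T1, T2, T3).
root op E, invoked 7: fresh clock plus T2's own tick → (0, 0, 1, 0)
root op D, invoked 6: fresh clock plus T1's own tick → (0, 1, 0, 0)
root op A, invoked 1: fresh clock plus T0's own tick → (1, 0, 0, 0)
invoked at 4, C merges VC(A)=(1, 0, 0, 0) and bumps T3's slot → (1, 0, 0, 1)
invoked at 3, B merges VC(A)=(1, 0, 0, 0) and bumps T0's slot → (2, 0, 0, 0)
target: VC(C) = (1, 0, 0, 1)

(1, 0, 0, 1)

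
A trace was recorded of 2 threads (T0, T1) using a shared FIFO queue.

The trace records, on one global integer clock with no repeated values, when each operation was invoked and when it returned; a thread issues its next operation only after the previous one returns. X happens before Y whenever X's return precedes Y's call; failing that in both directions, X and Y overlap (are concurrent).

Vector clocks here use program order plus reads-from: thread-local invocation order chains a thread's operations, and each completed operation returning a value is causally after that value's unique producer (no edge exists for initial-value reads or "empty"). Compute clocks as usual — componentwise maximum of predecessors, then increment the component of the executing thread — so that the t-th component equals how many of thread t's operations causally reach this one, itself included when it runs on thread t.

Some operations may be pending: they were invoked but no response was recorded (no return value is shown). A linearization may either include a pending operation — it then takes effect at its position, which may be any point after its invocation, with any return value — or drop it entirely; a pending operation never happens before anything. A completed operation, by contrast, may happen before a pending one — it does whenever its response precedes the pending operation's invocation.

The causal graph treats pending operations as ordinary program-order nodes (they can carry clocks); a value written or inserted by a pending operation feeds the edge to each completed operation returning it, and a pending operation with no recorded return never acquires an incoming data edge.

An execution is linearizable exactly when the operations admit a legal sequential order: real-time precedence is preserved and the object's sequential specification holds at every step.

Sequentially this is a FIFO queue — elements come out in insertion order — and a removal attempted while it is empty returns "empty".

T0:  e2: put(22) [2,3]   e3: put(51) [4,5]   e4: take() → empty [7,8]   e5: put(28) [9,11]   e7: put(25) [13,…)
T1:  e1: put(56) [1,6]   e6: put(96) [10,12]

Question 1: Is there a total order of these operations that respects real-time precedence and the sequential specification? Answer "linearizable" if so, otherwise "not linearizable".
not linearizable

events 1..7 are fine; event 8 — the response of e4 at time 8 — makes the prefix non-linearizable
the 4 completed operations admit 3 real-time orders; each fails the FIFO queue replay
e.g. e1, e2, e3, e4: illegal at step 4, since e4 take() → empty cannot apply there
e.g. e2, e1, e3, e4: illegal at step 4, since e4 take() → empty cannot apply there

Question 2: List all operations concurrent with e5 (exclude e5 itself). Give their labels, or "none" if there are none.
e6

e5 spans [9,11]; an op avoiding the whole window 9..11 is ordered, any other is concurrent
e1 [1,6]: before
e2 [2,3]: before
e3 [4,5]: before
e4 [7,8]: before
e6 [10,12]: concurrent
e7 [13,…): after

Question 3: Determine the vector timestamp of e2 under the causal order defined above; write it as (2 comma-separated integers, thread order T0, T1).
(1, 0)

no predecessors for e1 (invoked 1): T1 increments from zero → (0, 1)
no predecessors for e2 (invoked 2): T0 increments from zero → (1, 0)
VC(e6, invoked at 10): max of VC(e1)=(0, 1), then +1 on thread T1 → (0, 2)
VC(e3, invoked at 4): max of VC(e2)=(1, 0), then +1 on thread T0 → (2, 0)
VC(e4, invoked at 7): max of VC(e3)=(2, 0), then +1 on thread T0 → (3, 0)
VC(e5, invoked at 9): max of VC(e4)=(3, 0), then +1 on thread T0 → (4, 0)
VC(e7, invoked at 13): max of VC(e5)=(4, 0), then +1 on thread T0 → (5, 0)
target: VC(e2) = (1, 0)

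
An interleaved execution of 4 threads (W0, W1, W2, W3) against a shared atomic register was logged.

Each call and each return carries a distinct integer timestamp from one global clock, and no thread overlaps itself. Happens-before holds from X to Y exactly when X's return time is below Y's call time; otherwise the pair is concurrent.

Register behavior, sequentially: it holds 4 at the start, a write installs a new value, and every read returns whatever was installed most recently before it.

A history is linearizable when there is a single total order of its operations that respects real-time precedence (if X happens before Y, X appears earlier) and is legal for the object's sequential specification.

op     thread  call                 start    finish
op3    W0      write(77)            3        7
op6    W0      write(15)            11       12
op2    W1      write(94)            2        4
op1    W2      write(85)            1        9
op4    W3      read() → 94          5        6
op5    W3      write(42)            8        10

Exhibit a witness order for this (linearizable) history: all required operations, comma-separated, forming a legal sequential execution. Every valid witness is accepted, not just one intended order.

step 1: op1 write(85) — value 85
step 2: op2 write(94) — value 94
step 3: op4 read() → 94 — value 94
step 4: op3 write(77) — value 77
step 5: op5 write(42) — value 42
step 6: op6 write(15) — value 15

op1, op2, op4, op3, op5, op6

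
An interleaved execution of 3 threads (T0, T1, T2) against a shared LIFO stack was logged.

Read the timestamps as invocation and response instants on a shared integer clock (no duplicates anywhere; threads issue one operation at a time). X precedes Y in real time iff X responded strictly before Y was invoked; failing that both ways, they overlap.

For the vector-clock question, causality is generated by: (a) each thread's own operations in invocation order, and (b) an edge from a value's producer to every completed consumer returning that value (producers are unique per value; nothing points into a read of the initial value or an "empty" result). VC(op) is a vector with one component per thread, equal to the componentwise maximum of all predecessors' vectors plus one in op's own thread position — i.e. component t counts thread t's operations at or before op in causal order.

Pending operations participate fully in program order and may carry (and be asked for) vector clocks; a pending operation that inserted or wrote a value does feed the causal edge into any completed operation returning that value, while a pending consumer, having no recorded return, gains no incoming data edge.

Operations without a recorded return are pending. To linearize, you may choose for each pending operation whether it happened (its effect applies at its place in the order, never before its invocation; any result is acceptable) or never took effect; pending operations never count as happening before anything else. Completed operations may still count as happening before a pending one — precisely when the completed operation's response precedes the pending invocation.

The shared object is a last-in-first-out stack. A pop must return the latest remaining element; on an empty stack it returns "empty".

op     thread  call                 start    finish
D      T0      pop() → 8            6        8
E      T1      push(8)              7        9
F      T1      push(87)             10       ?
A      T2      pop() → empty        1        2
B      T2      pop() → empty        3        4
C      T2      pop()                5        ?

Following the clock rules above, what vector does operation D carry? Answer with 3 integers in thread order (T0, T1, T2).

(1, 1, 0)

invoked at 1, A has no predecessors; its own T2 bump gives (0, 0, 1)
invoked at 7, E has no predecessors; its own T1 bump gives (0, 1, 0)
VC(B, invoked at 3): max of VC(A)=(0, 0, 1), then +1 on thread T2 → (0, 0, 2)
VC(F, invoked at 10): max of VC(E)=(0, 1, 0), then +1 on thread T1 → (0, 2, 0)
VC(D, invoked at 6): max of VC(E)=(0, 1, 0), then +1 on thread T0 → (1, 1, 0)
VC(C, invoked at 5): max of VC(B)=(0, 0, 2), then +1 on thread T2 → (0, 0, 3)
target: VC(D) = (1, 1, 0)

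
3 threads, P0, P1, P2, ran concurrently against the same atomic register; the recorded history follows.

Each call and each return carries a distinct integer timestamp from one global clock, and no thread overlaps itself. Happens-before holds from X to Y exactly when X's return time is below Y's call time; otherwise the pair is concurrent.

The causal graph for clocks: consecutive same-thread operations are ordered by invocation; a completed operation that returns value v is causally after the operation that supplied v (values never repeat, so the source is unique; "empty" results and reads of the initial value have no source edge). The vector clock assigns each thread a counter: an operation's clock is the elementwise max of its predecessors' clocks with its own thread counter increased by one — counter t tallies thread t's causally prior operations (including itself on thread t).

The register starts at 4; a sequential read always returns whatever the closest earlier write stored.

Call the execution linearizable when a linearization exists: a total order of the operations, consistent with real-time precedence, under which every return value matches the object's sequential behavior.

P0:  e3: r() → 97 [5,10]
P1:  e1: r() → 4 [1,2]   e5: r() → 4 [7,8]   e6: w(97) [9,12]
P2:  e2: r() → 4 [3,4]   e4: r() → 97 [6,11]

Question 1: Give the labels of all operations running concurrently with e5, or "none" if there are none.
e5 spans [7,8]; an op avoiding the whole window 7..8 is ordered, any other is concurrent
e1 [1,2]: before
e2 [3,4]: before
e3 [5,10]: concurrent
e4 [6,11]: concurrent
e6 [9,12]: after

e3, e4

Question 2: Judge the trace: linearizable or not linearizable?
one valid linearization: e1, e2, e5, e6, e3, e4
1. e1 r() → 4, leaving value 4
2. e2 r() → 4, leaving value 4
3. e5 r() → 4, leaving value 4
4. e6 w(97), leaving value 97
5. e3 r() → 97, leaving value 97
6. e4 r() → 97, leaving value 97

linearizable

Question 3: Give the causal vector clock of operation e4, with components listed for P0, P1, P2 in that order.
no predecessors for e2 (invoked 3): P2 increments from zero → (0, 0, 1)
no predecessors for e1 (invoked 1): P1 increments from zero → (0, 1, 0)
merge at e5 (invoked 7): VC(e1)=(0, 1, 0), own-thread bump on P1 → (0, 2, 0)
merge at e6 (invoked 9): VC(e5)=(0, 2, 0), own-thread bump on P1 → (0, 3, 0)
merge at e3 (invoked 5): VC(e6)=(0, 3, 0), own-thread bump on P0 → (1, 3, 0)
merge at e4 (invoked 6): VC(e2)=(0, 0, 1), VC(e6)=(0, 3, 0), own-thread bump on P2 → (0, 3, 2)
target: VC(e4) = (0, 3, 2)

(0, 3, 2)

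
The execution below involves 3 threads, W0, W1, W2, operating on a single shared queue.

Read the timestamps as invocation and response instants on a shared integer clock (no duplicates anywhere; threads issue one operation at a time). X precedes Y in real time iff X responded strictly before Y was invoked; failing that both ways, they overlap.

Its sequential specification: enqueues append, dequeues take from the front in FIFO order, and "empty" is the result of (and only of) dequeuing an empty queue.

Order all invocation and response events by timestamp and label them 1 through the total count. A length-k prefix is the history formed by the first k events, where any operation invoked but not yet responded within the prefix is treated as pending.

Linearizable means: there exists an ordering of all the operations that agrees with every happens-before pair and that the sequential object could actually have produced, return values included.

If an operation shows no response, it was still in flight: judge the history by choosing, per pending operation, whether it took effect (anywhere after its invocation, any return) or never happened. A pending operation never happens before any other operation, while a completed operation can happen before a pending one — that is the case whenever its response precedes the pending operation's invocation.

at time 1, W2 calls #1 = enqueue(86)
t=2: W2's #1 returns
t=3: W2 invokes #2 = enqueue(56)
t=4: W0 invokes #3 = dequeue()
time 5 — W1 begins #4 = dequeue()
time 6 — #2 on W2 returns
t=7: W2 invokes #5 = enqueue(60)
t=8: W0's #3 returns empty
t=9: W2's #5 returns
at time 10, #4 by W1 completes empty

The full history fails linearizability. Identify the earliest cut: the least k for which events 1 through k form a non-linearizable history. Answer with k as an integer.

events 1..9 are linearizable, e.g. via #1, #4, #3, #2, #5:
after step 1 (#1 enqueue(86)): queue <86>
after step 2 (#4 dequeue() (pending, included)): queue <>
after step 3 (#3 dequeue() → empty): queue <>
after step 4 (#2 enqueue(56)): queue <56>
after step 5 (#5 enqueue(60)): queue <56,60>
with event 10 included (#4 responding at time 10), all real-time-consistent orders fail
sample order #1, #2, #3, #4, #5 stalls at step 3 — #3 dequeue() → empty has no legal effect
sample order #1, #2, #3, #5, #4 stalls at step 3 — #3 dequeue() → empty has no legal effect

10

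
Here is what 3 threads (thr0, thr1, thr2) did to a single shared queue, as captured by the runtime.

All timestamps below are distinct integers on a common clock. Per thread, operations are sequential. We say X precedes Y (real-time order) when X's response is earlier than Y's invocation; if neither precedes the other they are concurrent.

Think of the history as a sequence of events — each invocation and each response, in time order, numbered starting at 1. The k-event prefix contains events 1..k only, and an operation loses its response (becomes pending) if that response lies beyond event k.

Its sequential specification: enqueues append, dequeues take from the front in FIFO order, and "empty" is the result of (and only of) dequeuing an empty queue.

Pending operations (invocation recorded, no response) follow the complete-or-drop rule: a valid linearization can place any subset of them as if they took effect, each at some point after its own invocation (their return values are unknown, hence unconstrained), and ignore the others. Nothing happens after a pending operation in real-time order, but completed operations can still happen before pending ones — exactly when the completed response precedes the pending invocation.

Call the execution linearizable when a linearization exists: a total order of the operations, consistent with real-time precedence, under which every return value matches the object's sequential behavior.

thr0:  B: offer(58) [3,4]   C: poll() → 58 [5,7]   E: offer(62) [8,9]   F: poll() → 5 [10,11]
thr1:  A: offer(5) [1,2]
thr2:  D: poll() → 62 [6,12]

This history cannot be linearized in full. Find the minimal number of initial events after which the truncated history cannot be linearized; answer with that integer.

events 1..10 are still linearizable — one witness is A, B, D, C, E:
step 1: A offer(5) — queue <5>
step 2: B offer(58) — queue <5,58>
step 3: D poll() (pending, included) — queue <58>
step 4: C poll() → 58 — queue <>
step 5: E offer(62) — queue <62>
at event 11 (F's time-11 response) nothing linearizes any more
no completion choice of the 1 pending operation (D) rescues it — every subset was tried
one such order, A, B, C, E, F (pending dropped), breaks at step 3 where C poll() → 58 is illegal

11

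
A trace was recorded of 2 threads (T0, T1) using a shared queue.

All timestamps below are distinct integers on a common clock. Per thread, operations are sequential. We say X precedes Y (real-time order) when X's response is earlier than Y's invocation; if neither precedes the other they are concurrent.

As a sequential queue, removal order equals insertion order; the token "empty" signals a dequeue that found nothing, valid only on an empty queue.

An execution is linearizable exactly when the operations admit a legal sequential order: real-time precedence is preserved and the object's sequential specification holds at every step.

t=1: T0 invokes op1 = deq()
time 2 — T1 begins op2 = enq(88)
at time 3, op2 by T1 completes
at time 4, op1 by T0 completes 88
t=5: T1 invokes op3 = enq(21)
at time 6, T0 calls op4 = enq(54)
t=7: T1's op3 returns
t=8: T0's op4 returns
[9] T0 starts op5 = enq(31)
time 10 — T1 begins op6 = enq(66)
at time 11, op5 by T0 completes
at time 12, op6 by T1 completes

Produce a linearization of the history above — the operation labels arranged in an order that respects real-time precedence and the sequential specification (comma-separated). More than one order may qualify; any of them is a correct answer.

op2, op1, op3, op4, op5, op6

1. op2 enq(88), leaving queue <88>
2. op1 deq() → 88, leaving queue <>
3. op3 enq(21), leaving queue <21>
4. op4 enq(54), leaving queue <21,54>
5. op5 enq(31), leaving queue <21,54,31>
6. op6 enq(66), leaving queue <21,54,31,66>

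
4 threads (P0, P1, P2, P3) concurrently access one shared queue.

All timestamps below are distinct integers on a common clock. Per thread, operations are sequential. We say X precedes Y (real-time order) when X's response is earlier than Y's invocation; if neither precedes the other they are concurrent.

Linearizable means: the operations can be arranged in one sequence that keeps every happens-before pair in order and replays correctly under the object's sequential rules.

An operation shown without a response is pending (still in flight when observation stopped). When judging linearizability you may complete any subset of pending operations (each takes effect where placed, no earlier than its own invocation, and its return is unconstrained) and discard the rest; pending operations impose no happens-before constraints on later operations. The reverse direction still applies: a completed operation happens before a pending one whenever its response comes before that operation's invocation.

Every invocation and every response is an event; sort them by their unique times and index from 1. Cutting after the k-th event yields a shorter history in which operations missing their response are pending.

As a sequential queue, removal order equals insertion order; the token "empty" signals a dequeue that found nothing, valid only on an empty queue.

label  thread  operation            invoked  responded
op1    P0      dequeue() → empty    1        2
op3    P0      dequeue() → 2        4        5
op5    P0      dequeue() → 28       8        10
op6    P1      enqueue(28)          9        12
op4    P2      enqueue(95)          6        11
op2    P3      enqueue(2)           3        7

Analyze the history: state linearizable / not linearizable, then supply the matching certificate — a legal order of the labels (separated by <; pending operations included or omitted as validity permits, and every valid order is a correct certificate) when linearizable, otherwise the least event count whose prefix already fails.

1. op1 dequeue() → empty, leaving queue <>
2. op2 enqueue(2), leaving queue <2>
3. op3 dequeue() → 2, leaving queue <>
4. op6 enqueue(28), leaving queue <28>
5. op4 enqueue(95), leaving queue <28,95>
6. op5 dequeue() → 28, leaving queue <95>

linearizable — witness: op1 < op2 < op3 < op6 < op4 < op5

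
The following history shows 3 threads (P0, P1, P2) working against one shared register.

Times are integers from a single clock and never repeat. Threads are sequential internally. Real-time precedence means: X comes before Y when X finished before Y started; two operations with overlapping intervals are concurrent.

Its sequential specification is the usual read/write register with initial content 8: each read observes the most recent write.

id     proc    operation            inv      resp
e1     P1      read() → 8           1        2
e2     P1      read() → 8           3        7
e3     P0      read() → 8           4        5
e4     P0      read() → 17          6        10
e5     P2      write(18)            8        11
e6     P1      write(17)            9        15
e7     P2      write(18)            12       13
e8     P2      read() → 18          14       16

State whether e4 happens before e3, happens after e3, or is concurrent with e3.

after

e4 spans [6,10], e3 spans [4,5]
resp(e3)=5 < inv(e4)=6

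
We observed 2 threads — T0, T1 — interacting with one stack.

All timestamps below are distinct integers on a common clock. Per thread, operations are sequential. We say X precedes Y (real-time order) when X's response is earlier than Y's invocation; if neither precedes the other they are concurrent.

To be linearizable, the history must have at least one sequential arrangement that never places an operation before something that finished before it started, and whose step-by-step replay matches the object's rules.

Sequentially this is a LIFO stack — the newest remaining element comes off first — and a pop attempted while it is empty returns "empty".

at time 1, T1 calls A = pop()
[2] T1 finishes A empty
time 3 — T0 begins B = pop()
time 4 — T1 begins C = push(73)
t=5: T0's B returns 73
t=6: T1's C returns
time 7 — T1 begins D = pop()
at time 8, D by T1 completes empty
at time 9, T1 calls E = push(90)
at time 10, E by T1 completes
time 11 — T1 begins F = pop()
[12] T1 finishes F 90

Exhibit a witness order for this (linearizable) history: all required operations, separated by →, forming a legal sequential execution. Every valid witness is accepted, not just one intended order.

after step 1 (A pop() → empty): stack <>
after step 2 (C push(73)): stack <73>
after step 3 (B pop() → 73): stack <>
after step 4 (D pop() → empty): stack <>
after step 5 (E push(90)): stack <90>
after step 6 (F pop() → 90): stack <>

A → C → B → D → E → F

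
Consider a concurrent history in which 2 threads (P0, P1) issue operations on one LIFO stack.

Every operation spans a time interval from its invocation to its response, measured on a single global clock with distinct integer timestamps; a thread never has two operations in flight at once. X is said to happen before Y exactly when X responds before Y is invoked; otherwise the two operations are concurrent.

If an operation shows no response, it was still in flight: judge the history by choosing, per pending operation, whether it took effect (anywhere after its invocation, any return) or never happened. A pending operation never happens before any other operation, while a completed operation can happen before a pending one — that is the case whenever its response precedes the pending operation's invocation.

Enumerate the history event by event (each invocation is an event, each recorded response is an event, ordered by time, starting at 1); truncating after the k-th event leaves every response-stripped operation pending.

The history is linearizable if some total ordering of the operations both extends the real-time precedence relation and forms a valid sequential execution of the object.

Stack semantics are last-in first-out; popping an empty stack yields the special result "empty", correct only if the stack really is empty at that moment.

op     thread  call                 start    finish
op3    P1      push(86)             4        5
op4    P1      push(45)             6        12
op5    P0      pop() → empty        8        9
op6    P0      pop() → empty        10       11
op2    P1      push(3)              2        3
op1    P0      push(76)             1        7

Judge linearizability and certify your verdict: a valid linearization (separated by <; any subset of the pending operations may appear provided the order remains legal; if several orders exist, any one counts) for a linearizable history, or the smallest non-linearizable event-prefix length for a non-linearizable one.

not linearizable — minimal violating prefix: 9 events

prefix check: 1..8 passes, 1..9 fails once op5's time-9 response joins
no legal order exists: 3 real-time-consistent candidates over 4 completed LIFO stack operations, all rejected
no escape via the 1 pending operation (op4): every completion choice fails
e.g. op1, op2, op3, op5 (pending dropped): illegal at step 4, since op5 pop() → empty cannot apply there
e.g. op2, op1, op3, op5 (pending dropped): illegal at step 4, since op5 pop() → empty cannot apply there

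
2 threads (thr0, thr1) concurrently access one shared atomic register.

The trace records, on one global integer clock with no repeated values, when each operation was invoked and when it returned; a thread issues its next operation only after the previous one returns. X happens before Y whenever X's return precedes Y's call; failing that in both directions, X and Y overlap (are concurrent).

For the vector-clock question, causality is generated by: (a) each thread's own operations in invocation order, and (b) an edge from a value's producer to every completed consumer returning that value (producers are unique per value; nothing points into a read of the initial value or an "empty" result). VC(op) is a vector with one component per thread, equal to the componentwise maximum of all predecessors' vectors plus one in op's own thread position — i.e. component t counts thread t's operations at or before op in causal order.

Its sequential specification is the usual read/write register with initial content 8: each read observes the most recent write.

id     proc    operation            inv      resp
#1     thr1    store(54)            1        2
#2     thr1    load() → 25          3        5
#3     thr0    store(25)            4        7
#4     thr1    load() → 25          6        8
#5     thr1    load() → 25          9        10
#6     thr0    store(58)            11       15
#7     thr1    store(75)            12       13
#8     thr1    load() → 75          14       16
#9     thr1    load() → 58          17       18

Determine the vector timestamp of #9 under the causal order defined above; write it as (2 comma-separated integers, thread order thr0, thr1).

(2, 7)

#1, invoked 1, has no incoming edges; only thr1's bump applies → (0, 1)
#3, invoked 4, has no incoming edges; only thr0's bump applies → (1, 0)
#6, invoked 11, takes VC(#3)=(1, 0) under max, adds 1 for thr0 → (2, 0)
#2, invoked 3, takes VC(#1)=(0, 1), VC(#3)=(1, 0) under max, adds 1 for thr1 → (1, 2)
#4, invoked 6, takes VC(#2)=(1, 2), VC(#3)=(1, 0) under max, adds 1 for thr1 → (1, 3)
#5, invoked 9, takes VC(#3)=(1, 0), VC(#4)=(1, 3) under max, adds 1 for thr1 → (1, 4)
#7, invoked 12, takes VC(#5)=(1, 4) under max, adds 1 for thr1 → (1, 5)
#8, invoked 14, takes VC(#7)=(1, 5) under max, adds 1 for thr1 → (1, 6)
#9, invoked 17, takes VC(#6)=(2, 0), VC(#8)=(1, 6) under max, adds 1 for thr1 → (2, 7)
target: VC(#9) = (2, 7)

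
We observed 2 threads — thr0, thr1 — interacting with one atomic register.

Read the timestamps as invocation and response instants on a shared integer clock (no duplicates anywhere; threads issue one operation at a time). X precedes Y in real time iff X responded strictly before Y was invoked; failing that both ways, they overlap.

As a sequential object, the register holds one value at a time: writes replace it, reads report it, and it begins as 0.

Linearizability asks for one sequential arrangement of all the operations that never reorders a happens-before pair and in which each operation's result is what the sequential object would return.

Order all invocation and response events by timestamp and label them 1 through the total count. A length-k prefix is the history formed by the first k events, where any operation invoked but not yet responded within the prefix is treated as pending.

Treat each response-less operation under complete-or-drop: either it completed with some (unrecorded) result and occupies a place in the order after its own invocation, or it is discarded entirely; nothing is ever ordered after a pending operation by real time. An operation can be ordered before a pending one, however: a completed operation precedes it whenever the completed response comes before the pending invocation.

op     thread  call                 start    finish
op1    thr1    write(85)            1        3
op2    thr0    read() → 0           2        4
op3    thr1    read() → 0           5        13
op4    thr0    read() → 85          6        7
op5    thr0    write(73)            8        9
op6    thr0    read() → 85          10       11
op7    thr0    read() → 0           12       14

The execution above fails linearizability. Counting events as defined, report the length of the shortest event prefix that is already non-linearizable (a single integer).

one valid order for events 1..10 is op2, op1, op3, op4, op5:
1. op2 read() → 0, leaving value 0
2. op1 write(85), leaving value 85
3. op3 read() (pending, included), leaving value 85
4. op4 read() → 85, leaving value 85
5. op5 write(73), leaving value 73
adding event 11 (op6 responds at 11) leaves no legal real-time order
including or dropping the 1 pending operation (op3) in any combination fails
sample order op1, op2, op4, op5, op6 (pending dropped) stalls at step 2 — op2 read() → 0 has no legal effect
sample order op2, op1, op4, op5, op6 (pending dropped) stalls at step 5 — op6 read() → 85 has no legal effect

11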